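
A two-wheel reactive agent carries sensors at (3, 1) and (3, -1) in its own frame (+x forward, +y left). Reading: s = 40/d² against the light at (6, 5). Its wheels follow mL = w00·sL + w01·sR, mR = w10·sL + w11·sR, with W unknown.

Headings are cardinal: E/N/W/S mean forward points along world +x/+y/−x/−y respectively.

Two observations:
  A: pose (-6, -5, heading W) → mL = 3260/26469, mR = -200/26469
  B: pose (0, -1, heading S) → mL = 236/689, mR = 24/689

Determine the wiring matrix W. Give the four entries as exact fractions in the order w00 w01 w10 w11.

1/2 1/2 1/2 -1/2

obs A: pose=(-6,-5,W) → sL=20/173, sR=20/153, mL=3260/26469, mR=-200/26469
obs B: pose=(0,-1,S) → sL=20/53, sR=4/13, mL=236/689, mR=24/689
sensor matrix S = [[20/173, 20/153], [20/53, 4/13]]; det S = -250880/18237141
solve [mL_A; mL_B] = S·[w00; w01] and [mR_A; mR_B] = S·[w10; w11]:
  w00 = 1/2, w01 = 1/2, w10 = 1/2, w11 = -1/2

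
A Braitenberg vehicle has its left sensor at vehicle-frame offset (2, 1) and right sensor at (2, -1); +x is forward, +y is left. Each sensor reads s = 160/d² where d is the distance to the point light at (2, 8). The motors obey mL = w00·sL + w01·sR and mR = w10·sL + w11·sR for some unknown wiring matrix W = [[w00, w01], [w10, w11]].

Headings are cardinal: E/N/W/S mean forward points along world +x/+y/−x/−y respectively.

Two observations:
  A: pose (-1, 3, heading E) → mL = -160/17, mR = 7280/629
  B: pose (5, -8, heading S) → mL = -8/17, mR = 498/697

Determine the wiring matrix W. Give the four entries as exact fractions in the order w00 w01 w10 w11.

-1 0 1 1/2

obs A: pose=(-1,3,E) → sL=160/17, sR=160/37, mL=-160/17, mR=7280/629
obs B: pose=(5,-8,S) → sL=8/17, sR=20/41, mL=-8/17, mR=498/697
sensor matrix S = [[160/17, 160/37], [8/17, 20/41]]; det S = 65920/25789
solve [mL_A; mL_B] = S·[w00; w01] and [mR_A; mR_B] = S·[w10; w11]:
  w00 = -1, w01 = 0, w10 = 1, w11 = 1/2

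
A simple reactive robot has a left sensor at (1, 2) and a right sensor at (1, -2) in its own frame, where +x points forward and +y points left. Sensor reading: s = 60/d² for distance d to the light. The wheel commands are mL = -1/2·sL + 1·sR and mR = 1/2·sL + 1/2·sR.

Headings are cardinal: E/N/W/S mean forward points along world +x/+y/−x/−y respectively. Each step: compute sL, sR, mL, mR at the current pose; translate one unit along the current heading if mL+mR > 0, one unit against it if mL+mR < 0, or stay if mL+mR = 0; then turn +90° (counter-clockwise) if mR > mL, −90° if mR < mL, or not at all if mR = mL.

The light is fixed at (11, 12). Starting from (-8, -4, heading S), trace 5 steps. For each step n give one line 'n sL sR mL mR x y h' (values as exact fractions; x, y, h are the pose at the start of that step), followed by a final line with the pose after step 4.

0 30/289 6/73 639/21097 1962/21097 -8 -4 S
1 20/183 12/137 826/25071 2468/25071 -8 -5 E
2 15/164 15/128 375/5248 1095/10496 -7 -5 N
3 12/137 60/557 4878/76309 7452/76309 -7 -4 W
4 30/289 6/73 639/21097 1962/21097 -8 -4 S
final -8 -5 E

n=0: pose=(-8,-4,S); sL=30/289, sR=6/73; mL=639/21097, mR=1962/21097; mL+mR=9/73 → advance +1; mR−mL=1323/21097 → turn +1·90°
n=1: pose=(-8,-5,E); sL=20/183, sR=12/137; mL=826/25071, mR=2468/25071; mL+mR=18/137 → advance +1; mR−mL=1642/25071 → turn +1·90°
n=2: pose=(-7,-5,N); sL=15/164, sR=15/128; mL=375/5248, mR=1095/10496; mL+mR=45/256 → advance +1; mR−mL=345/10496 → turn +1·90°
n=3: pose=(-7,-4,W); sL=12/137, sR=60/557; mL=4878/76309, mR=7452/76309; mL+mR=90/557 → advance +1; mR−mL=2574/76309 → turn +1·90°
n=4: pose=(-8,-4,S); sL=30/289, sR=6/73; mL=639/21097, mR=1962/21097; mL+mR=9/73 → advance +1; mR−mL=1323/21097 → turn +1·90°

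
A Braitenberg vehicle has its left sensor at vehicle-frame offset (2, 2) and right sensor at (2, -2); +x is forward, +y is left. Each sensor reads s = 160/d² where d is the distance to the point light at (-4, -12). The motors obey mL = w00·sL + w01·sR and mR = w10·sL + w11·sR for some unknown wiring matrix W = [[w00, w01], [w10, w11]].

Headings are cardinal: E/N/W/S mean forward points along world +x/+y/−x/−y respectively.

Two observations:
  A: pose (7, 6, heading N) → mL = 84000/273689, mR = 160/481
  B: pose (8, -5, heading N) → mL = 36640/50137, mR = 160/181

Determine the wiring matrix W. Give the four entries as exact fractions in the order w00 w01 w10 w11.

obs A: pose=(7,6,N) → sL=160/481, sR=160/569, mL=84000/273689, mR=160/481
obs B: pose=(8,-5,N) → sL=160/181, sR=160/277, mL=36640/50137, mR=160/181
sensor matrix S = [[160/481, 160/569], [160/181, 160/277]]; det S = -774348800/13721945393
solve [mL_A; mL_B] = S·[w00; w01] and [mR_A; mR_B] = S·[w10; w11]:
  w00 = 1/2, w01 = 1/2, w10 = 1, w11 = 0

1/2 1/2 1 0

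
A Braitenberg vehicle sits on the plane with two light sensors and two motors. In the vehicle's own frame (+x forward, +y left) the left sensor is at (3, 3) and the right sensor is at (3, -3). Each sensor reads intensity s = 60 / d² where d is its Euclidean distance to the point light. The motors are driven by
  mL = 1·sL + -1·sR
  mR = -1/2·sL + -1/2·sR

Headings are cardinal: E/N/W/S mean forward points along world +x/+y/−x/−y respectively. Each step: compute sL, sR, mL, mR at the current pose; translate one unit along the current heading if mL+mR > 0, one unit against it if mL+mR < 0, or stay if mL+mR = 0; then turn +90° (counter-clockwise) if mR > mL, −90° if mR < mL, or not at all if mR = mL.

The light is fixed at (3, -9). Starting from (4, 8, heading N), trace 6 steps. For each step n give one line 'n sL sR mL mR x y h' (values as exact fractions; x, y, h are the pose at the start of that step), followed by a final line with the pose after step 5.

0 15/101 15/104 45/10504 -3075/21008 4 8 N
1 60/377 12/37 -2304/13949 -3372/13949 4 7 E
2 30/89 30/89 0 -30/89 3 7 S
3 12/41 60/409 2448/16769 -3684/16769 3 8 W
4 15/101 15/104 45/10504 -3075/21008 4 8 N
5 60/377 12/37 -2304/13949 -3372/13949 4 7 E
final 3 7 S

n=0: pose=(4,8,N); sL=15/101, sR=15/104; mL=45/10504, mR=-3075/21008; mL+mR=-2985/21008 → advance -1; mR−mL=-3165/21008 → turn -1·90°
n=1: pose=(4,7,E); sL=60/377, sR=12/37; mL=-2304/13949, mR=-3372/13949; mL+mR=-5676/13949 → advance -1; mR−mL=-1068/13949 → turn -1·90°
n=2: pose=(3,7,S); sL=30/89, sR=30/89; mL=0, mR=-30/89; mL+mR=-30/89 → advance -1; mR−mL=-30/89 → turn -1·90°
n=3: pose=(3,8,W); sL=12/41, sR=60/409; mL=2448/16769, mR=-3684/16769; mL+mR=-1236/16769 → advance -1; mR−mL=-6132/16769 → turn -1·90°
n=4: pose=(4,8,N); sL=15/101, sR=15/104; mL=45/10504, mR=-3075/21008; mL+mR=-2985/21008 → advance -1; mR−mL=-3165/21008 → turn -1·90°
n=5: pose=(4,7,E); sL=60/377, sR=12/37; mL=-2304/13949, mR=-3372/13949; mL+mR=-5676/13949 → advance -1; mR−mL=-1068/13949 → turn -1·90°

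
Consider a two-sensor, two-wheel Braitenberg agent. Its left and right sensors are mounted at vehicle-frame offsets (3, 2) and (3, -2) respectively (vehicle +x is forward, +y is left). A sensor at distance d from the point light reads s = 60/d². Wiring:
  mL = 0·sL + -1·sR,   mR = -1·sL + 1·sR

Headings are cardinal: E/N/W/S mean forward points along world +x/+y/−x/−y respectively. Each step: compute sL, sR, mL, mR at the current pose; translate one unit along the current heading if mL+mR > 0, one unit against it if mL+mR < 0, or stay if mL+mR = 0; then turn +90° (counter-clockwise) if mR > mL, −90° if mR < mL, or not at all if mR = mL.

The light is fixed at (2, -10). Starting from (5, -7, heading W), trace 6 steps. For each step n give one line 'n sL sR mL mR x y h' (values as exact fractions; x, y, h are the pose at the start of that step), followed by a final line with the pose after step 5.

0 60 12/5 -12/5 -288/5 5 -7 W
1 3/2 5/6 -5/6 -2/3 6 -7 N
2 60 60/17 -60/17 -960/17 6 -8 W
3 30/17 30/37 -30/37 -600/629 7 -8 N
4 60/73 12/13 -12/13 96/949 7 -9 E
5 3 15/13 -15/13 -24/13 6 -9 N
final 6 -10 E

n=0: pose=(5,-7,W); sL=60, sR=12/5; mL=-12/5, mR=-288/5; mL+mR=-60 → advance -1; mR−mL=-276/5 → turn -1·90°
n=1: pose=(6,-7,N); sL=3/2, sR=5/6; mL=-5/6, mR=-2/3; mL+mR=-3/2 → advance -1; mR−mL=1/6 → turn +1·90°
n=2: pose=(6,-8,W); sL=60, sR=60/17; mL=-60/17, mR=-960/17; mL+mR=-60 → advance -1; mR−mL=-900/17 → turn -1·90°
n=3: pose=(7,-8,N); sL=30/17, sR=30/37; mL=-30/37, mR=-600/629; mL+mR=-30/17 → advance -1; mR−mL=-90/629 → turn -1·90°
n=4: pose=(7,-9,E); sL=60/73, sR=12/13; mL=-12/13, mR=96/949; mL+mR=-60/73 → advance -1; mR−mL=972/949 → turn +1·90°
n=5: pose=(6,-9,N); sL=3, sR=15/13; mL=-15/13, mR=-24/13; mL+mR=-3 → advance -1; mR−mL=-9/13 → turn -1·90°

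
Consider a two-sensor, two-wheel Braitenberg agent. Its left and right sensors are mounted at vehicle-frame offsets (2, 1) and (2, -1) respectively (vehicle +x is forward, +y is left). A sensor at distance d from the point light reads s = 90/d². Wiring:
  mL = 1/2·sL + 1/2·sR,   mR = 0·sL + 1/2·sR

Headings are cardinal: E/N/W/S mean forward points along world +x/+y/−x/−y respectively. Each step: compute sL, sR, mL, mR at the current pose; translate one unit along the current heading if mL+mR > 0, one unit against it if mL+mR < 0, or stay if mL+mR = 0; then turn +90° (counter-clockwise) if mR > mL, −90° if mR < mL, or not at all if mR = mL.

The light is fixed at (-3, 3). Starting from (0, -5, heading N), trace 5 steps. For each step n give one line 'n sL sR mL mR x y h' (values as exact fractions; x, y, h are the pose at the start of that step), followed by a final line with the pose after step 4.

0 9/4 45/26 207/104 45/52 0 -5 N
1 90/61 90/89 6750/5429 45/89 0 -4 E
2 45/53 1 49/53 1/2 1 -4 S
3 18/17 90/53 1242/901 45/53 1 -5 W
4 9/4 45/26 207/104 45/52 0 -5 N
final 0 -4 E

n=0: pose=(0,-5,N); sL=9/4, sR=45/26; mL=207/104, mR=45/52; mL+mR=297/104 → advance +1; mR−mL=-9/8 → turn -1·90°
n=1: pose=(0,-4,E); sL=90/61, sR=90/89; mL=6750/5429, mR=45/89; mL+mR=9495/5429 → advance +1; mR−mL=-45/61 → turn -1·90°
n=2: pose=(1,-4,S); sL=45/53, sR=1; mL=49/53, mR=1/2; mL+mR=151/106 → advance +1; mR−mL=-45/106 → turn -1·90°
n=3: pose=(1,-5,W); sL=18/17, sR=90/53; mL=1242/901, mR=45/53; mL+mR=2007/901 → advance +1; mR−mL=-9/17 → turn -1·90°
n=4: pose=(0,-5,N); sL=9/4, sR=45/26; mL=207/104, mR=45/52; mL+mR=297/104 → advance +1; mR−mL=-9/8 → turn -1·90°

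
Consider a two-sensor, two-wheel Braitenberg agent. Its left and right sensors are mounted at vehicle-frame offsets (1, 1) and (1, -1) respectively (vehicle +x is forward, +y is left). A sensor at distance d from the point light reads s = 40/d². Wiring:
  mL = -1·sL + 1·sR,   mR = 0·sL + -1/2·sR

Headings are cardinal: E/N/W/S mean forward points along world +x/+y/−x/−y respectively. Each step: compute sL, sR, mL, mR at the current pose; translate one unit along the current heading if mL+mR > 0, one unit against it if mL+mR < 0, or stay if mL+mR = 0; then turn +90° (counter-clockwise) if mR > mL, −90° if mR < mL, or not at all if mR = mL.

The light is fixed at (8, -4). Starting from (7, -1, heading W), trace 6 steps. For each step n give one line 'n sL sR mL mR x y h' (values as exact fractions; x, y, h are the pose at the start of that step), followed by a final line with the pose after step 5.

n=0: pose=(7,-1,W); sL=5, sR=2; mL=-3, mR=-1; mL+mR=-4 → advance -1; mR−mL=2 → turn +1·90°
n=1: pose=(8,-1,S); sL=8, sR=8; mL=0, mR=-4; mL+mR=-4 → advance -1; mR−mL=-4 → turn -1·90°
n=2: pose=(8,0,W); sL=4, sR=20/13; mL=-32/13, mR=-10/13; mL+mR=-42/13 → advance -1; mR−mL=22/13 → turn +1·90°
n=3: pose=(9,0,S); sL=40/13, sR=40/9; mL=160/117, mR=-20/9; mL+mR=-100/117 → advance -1; mR−mL=-140/39 → turn -1·90°
n=4: pose=(9,1,W); sL=5/2, sR=10/9; mL=-25/18, mR=-5/9; mL+mR=-35/18 → advance -1; mR−mL=5/6 → turn +1·90°
n=5: pose=(10,1,S); sL=8/5, sR=40/17; mL=64/85, mR=-20/17; mL+mR=-36/85 → advance -1; mR−mL=-164/85 → turn -1·90°

0 5 2 -3 -1 7 -1 W
1 8 8 0 -4 8 -1 S
2 4 20/13 -32/13 -10/13 8 0 W
3 40/13 40/9 160/117 -20/9 9 0 S
4 5/2 10/9 -25/18 -5/9 9 1 W
5 8/5 40/17 64/85 -20/17 10 1 S
final 10 2 W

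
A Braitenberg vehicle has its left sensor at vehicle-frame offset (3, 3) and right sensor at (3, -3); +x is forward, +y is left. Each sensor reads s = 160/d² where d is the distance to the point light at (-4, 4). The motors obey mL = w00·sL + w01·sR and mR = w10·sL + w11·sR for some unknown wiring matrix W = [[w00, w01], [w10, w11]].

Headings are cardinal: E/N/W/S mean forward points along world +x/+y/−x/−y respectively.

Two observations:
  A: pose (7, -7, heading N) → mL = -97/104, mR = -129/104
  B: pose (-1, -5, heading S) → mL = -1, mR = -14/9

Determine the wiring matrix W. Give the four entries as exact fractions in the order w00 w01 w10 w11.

obs A: pose=(7,-7,N) → sL=5/4, sR=8/13, mL=-97/104, mR=-129/104
obs B: pose=(-1,-5,S) → sL=8/9, sR=10/9, mL=-1, mR=-14/9
sensor matrix S = [[5/4, 8/13], [8/9, 10/9]]; det S = 197/234
solve [mL_A; mL_B] = S·[w00; w01] and [mR_A; mR_B] = S·[w10; w11]:
  w00 = -1/2, w01 = -1/2, w10 = -1/2, w11 = -1

-1/2 -1/2 -1/2 -1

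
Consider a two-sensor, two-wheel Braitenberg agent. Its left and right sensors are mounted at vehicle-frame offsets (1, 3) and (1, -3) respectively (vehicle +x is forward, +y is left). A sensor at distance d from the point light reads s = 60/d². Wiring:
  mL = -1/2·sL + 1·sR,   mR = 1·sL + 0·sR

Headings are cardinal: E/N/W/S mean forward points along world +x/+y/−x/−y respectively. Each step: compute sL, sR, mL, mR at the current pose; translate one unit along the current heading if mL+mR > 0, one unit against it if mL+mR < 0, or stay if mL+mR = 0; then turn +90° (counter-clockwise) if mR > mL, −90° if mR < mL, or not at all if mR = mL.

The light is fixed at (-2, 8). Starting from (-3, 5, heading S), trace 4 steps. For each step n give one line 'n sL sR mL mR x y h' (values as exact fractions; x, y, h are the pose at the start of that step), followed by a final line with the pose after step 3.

n=0: pose=(-3,5,S); sL=3, sR=15/8; mL=3/8, mR=3; mL+mR=27/8 → advance +1; mR−mL=21/8 → turn +1·90°
n=1: pose=(-3,4,E); sL=60, sR=60/49; mL=-1410/49, mR=60; mL+mR=1530/49 → advance +1; mR−mL=4350/49 → turn +1·90°
n=2: pose=(-2,4,N); sL=10/3, sR=10/3; mL=5/3, mR=10/3; mL+mR=5 → advance +1; mR−mL=5/3 → turn +1·90°
n=3: pose=(-2,5,W); sL=60/37, sR=60; mL=2190/37, mR=60/37; mL+mR=2250/37 → advance +1; mR−mL=-2130/37 → turn -1·90°

0 3 15/8 3/8 3 -3 5 S
1 60 60/49 -1410/49 60 -3 4 E
2 10/3 10/3 5/3 10/3 -2 4 N
3 60/37 60 2190/37 60/37 -2 5 W
final -3 5 N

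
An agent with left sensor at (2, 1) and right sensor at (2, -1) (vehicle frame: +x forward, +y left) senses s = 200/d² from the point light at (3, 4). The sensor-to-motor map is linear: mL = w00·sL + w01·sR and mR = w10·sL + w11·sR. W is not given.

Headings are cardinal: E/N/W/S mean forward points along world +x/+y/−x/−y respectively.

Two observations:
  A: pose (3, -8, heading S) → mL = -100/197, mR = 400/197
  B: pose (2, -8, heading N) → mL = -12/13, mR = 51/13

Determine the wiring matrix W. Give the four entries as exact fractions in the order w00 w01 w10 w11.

-1 1/2 1 1

obs A: pose=(3,-8,S) → sL=200/197, sR=200/197, mL=-100/197, mR=400/197
obs B: pose=(2,-8,N) → sL=25/13, sR=2, mL=-12/13, mR=51/13
sensor matrix S = [[200/197, 200/197], [25/13, 2]]; det S = 200/2561
solve [mL_A; mL_B] = S·[w00; w01] and [mR_A; mR_B] = S·[w10; w11]:
  w00 = -1, w01 = 1/2, w10 = 1, w11 = 1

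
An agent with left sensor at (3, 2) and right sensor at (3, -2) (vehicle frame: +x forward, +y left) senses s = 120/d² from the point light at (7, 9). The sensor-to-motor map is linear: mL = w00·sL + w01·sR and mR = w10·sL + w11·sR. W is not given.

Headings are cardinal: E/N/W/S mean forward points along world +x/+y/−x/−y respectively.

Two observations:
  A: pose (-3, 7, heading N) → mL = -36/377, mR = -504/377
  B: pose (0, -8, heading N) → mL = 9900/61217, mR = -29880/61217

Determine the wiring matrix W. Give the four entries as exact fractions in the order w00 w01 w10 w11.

1 -1/2 -1/2 -1/2

obs A: pose=(-3,7,N) → sL=24/29, sR=24/13, mL=-36/377, mR=-504/377
obs B: pose=(0,-8,N) → sL=120/277, sR=120/221, mL=9900/61217, mR=-29880/61217
sensor matrix S = [[24/29, 24/13], [120/277, 120/221]]; det S = -622080/1775293
solve [mL_A; mL_B] = S·[w00; w01] and [mR_A; mR_B] = S·[w10; w11]:
  w00 = 1, w01 = -1/2, w10 = -1/2, w11 = -1/2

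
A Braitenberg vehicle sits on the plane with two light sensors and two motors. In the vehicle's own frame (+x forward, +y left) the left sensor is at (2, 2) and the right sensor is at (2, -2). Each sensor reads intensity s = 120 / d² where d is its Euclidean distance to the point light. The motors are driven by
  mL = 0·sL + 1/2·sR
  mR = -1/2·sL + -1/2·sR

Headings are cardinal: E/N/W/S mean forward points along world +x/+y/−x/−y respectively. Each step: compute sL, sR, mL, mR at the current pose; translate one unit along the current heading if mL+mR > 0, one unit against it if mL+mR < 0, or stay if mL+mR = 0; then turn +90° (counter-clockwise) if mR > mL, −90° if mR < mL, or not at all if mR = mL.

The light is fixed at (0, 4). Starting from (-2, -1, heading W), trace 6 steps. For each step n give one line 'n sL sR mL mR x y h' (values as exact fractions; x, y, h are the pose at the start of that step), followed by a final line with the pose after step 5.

0 24/13 24/5 12/5 -216/65 -2 -1 W
1 20/3 12 6 -28/3 -1 -1 N
2 120/17 24/13 12/13 -984/221 -1 -2 E
3 15/8 3/2 3/4 -27/16 -2 -2 S
4 24/13 24/5 12/5 -216/65 -2 -1 W
5 20/3 12 6 -28/3 -1 -1 N
final -1 -2 E

n=0: pose=(-2,-1,W); sL=24/13, sR=24/5; mL=12/5, mR=-216/65; mL+mR=-12/13 → advance -1; mR−mL=-372/65 → turn -1·90°
n=1: pose=(-1,-1,N); sL=20/3, sR=12; mL=6, mR=-28/3; mL+mR=-10/3 → advance -1; mR−mL=-46/3 → turn -1·90°
n=2: pose=(-1,-2,E); sL=120/17, sR=24/13; mL=12/13, mR=-984/221; mL+mR=-60/17 → advance -1; mR−mL=-1188/221 → turn -1·90°
n=3: pose=(-2,-2,S); sL=15/8, sR=3/2; mL=3/4, mR=-27/16; mL+mR=-15/16 → advance -1; mR−mL=-39/16 → turn -1·90°
n=4: pose=(-2,-1,W); sL=24/13, sR=24/5; mL=12/5, mR=-216/65; mL+mR=-12/13 → advance -1; mR−mL=-372/65 → turn -1·90°
n=5: pose=(-1,-1,N); sL=20/3, sR=12; mL=6, mR=-28/3; mL+mR=-10/3 → advance -1; mR−mL=-46/3 → turn -1·90°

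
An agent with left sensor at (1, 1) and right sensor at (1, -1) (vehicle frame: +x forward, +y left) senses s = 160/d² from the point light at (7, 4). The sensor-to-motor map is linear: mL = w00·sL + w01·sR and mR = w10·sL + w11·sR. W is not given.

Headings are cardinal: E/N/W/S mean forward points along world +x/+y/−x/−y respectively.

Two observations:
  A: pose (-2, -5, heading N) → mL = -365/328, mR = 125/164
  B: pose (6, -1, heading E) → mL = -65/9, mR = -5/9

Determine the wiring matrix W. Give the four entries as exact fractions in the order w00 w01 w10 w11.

obs A: pose=(-2,-5,N) → sL=40/41, sR=5/4, mL=-365/328, mR=125/164
obs B: pose=(6,-1,E) → sL=10, sR=40/9, mL=-65/9, mR=-5/9
sensor matrix S = [[40/41, 5/4], [10, 40/9]]; det S = -6025/738
solve [mL_A; mL_B] = S·[w00; w01] and [mR_A; mR_B] = S·[w10; w11]:
  w00 = -1/2, w01 = -1/2, w10 = -1/2, w11 = 1

-1/2 -1/2 -1/2 1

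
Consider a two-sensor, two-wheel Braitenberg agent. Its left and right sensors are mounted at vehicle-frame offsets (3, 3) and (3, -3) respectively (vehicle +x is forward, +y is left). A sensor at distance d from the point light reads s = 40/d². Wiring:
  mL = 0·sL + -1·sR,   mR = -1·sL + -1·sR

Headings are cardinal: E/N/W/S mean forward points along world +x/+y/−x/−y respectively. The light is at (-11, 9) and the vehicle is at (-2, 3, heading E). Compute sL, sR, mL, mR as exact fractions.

40/153 8/45 -8/45 -112/255

left sensor world pos  = (1, 6); dL² = 153
right sensor world pos = (1, 0); dR² = 225
sL = 40/153 = 40/153
sR = 40/225 = 8/45
mL = 0·sL + -1·sR = -8/45
mR = -1·sL + -1·sR = -112/255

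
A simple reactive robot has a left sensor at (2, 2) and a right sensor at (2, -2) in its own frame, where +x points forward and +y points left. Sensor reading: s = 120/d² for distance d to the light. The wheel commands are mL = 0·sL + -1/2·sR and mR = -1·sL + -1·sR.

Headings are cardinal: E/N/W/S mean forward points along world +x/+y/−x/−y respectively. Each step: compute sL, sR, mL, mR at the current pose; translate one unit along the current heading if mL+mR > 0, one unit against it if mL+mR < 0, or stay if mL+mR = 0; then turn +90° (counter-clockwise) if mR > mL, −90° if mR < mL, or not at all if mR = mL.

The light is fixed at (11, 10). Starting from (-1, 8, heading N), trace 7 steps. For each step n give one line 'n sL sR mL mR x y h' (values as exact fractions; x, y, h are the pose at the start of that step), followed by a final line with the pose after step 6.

n=0: pose=(-1,8,N); sL=30/49, sR=6/5; mL=-3/5, mR=-444/245; mL+mR=-591/245 → advance -1; mR−mL=-297/245 → turn -1·90°
n=1: pose=(-1,7,E); sL=120/101, sR=24/25; mL=-12/25, mR=-5424/2525; mL+mR=-6636/2525 → advance -1; mR−mL=-4212/2525 → turn -1·90°
n=2: pose=(-2,7,S); sL=60/73, sR=12/25; mL=-6/25, mR=-2376/1825; mL+mR=-2814/1825 → advance -1; mR−mL=-1938/1825 → turn -1·90°
n=3: pose=(-2,8,W); sL=120/241, sR=8/15; mL=-4/15, mR=-3728/3615; mL+mR=-1564/1205 → advance -1; mR−mL=-2764/3615 → turn -1·90°
n=4: pose=(-1,8,N); sL=30/49, sR=6/5; mL=-3/5, mR=-444/245; mL+mR=-591/245 → advance -1; mR−mL=-297/245 → turn -1·90°
n=5: pose=(-1,7,E); sL=120/101, sR=24/25; mL=-12/25, mR=-5424/2525; mL+mR=-6636/2525 → advance -1; mR−mL=-4212/2525 → turn -1·90°
n=6: pose=(-2,7,S); sL=60/73, sR=12/25; mL=-6/25, mR=-2376/1825; mL+mR=-2814/1825 → advance -1; mR−mL=-1938/1825 → turn -1·90°

0 30/49 6/5 -3/5 -444/245 -1 8 N
1 120/101 24/25 -12/25 -5424/2525 -1 7 E
2 60/73 12/25 -6/25 -2376/1825 -2 7 S
3 120/241 8/15 -4/15 -3728/3615 -2 8 W
4 30/49 6/5 -3/5 -444/245 -1 8 N
5 120/101 24/25 -12/25 -5424/2525 -1 7 E
6 60/73 12/25 -6/25 -2376/1825 -2 7 S
final -2 8 W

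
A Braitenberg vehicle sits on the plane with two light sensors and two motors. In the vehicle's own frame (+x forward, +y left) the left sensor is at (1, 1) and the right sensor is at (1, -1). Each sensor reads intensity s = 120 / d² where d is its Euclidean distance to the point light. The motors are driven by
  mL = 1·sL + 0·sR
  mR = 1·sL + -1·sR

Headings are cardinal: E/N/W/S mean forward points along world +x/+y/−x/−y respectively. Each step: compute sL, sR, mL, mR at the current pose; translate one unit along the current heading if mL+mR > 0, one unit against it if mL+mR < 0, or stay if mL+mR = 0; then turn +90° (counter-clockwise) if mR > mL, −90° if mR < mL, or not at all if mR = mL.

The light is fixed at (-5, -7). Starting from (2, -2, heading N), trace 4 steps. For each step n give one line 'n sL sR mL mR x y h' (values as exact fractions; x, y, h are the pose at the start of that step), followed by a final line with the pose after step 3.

n=0: pose=(2,-2,N); sL=5/3, sR=6/5; mL=5/3, mR=7/15; mL+mR=32/15 → advance +1; mR−mL=-6/5 → turn -1·90°
n=1: pose=(2,-1,E); sL=120/113, sR=120/89; mL=120/113, mR=-2880/10057; mL+mR=7800/10057 → advance +1; mR−mL=-120/89 → turn -1·90°
n=2: pose=(3,-1,S); sL=60/53, sR=60/37; mL=60/53, mR=-960/1961; mL+mR=1260/1961 → advance +1; mR−mL=-60/37 → turn -1·90°
n=3: pose=(3,-2,W); sL=24/13, sR=24/17; mL=24/13, mR=96/221; mL+mR=504/221 → advance +1; mR−mL=-24/17 → turn -1·90°

0 5/3 6/5 5/3 7/15 2 -2 N
1 120/113 120/89 120/113 -2880/10057 2 -1 E
2 60/53 60/37 60/53 -960/1961 3 -1 S
3 24/13 24/17 24/13 96/221 3 -2 W
final 2 -2 N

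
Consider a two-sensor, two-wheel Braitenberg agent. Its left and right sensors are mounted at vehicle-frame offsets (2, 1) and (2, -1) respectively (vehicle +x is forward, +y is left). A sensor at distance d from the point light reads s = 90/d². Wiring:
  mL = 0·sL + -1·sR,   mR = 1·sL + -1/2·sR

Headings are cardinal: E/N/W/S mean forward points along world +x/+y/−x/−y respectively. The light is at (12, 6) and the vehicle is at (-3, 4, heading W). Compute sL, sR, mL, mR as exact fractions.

left sensor world pos  = (-5, 3); dL² = 298
right sensor world pos = (-5, 5); dR² = 290
sL = 90/298 = 45/149
sR = 90/290 = 9/29
mL = 0·sL + -1·sR = -9/29
mR = 1·sL + -1/2·sR = 1269/8642

45/149 9/29 -9/29 1269/8642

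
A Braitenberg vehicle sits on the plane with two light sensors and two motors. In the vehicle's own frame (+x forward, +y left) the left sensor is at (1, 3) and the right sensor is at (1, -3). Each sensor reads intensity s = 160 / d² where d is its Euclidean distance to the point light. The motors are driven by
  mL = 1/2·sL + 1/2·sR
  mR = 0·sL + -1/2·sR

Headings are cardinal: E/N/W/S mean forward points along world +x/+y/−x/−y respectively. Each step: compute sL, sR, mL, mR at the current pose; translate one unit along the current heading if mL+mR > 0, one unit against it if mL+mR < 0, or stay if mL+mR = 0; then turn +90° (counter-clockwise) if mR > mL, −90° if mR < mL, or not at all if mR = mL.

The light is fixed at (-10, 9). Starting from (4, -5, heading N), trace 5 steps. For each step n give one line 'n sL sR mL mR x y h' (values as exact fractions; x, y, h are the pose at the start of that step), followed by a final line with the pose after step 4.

n=0: pose=(4,-5,N); sL=16/29, sR=80/229; mL=2992/6641, mR=-40/229; mL+mR=8/29 → advance +1; mR−mL=-4152/6641 → turn -1·90°
n=1: pose=(4,-4,E); sL=32/65, sR=160/481; mL=992/2405, mR=-80/481; mL+mR=16/65 → advance +1; mR−mL=-1392/2405 → turn -1·90°
n=2: pose=(5,-4,S); sL=4/13, sR=8/17; mL=86/221, mR=-4/17; mL+mR=2/13 → advance +1; mR−mL=-138/221 → turn -1·90°
n=3: pose=(5,-5,W); sL=32/97, sR=160/317; mL=12832/30749, mR=-80/317; mL+mR=16/97 → advance +1; mR−mL=-20592/30749 → turn -1·90°
n=4: pose=(4,-5,N); sL=16/29, sR=80/229; mL=2992/6641, mR=-40/229; mL+mR=8/29 → advance +1; mR−mL=-4152/6641 → turn -1·90°

0 16/29 80/229 2992/6641 -40/229 4 -5 N
1 32/65 160/481 992/2405 -80/481 4 -4 E
2 4/13 8/17 86/221 -4/17 5 -4 S
3 32/97 160/317 12832/30749 -80/317 5 -5 W
4 16/29 80/229 2992/6641 -40/229 4 -5 N
final 4 -4 E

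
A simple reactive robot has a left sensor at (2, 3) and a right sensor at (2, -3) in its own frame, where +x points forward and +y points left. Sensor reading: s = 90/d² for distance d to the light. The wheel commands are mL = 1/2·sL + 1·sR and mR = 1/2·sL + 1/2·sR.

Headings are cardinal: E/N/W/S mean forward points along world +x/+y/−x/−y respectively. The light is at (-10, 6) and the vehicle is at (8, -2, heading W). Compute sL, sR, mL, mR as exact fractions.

left sensor world pos  = (6, -5); dL² = 377
right sensor world pos = (6, 1); dR² = 281
sL = 90/377 = 90/377
sR = 90/281 = 90/281
mL = 1/2·sL + 1·sR = 46575/105937
mR = 1/2·sL + 1/2·sR = 29610/105937

90/377 90/281 46575/105937 29610/105937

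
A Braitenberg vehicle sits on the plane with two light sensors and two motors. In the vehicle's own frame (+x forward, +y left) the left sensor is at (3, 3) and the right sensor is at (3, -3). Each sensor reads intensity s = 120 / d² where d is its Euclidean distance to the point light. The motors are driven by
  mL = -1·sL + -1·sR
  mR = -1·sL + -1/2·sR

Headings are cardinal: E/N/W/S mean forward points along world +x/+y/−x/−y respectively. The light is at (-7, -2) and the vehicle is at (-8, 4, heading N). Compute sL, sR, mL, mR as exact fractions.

120/97 24/17 -4368/1649 -3204/1649

left sensor world pos  = (-11, 7); dL² = 97
right sensor world pos = (-5, 7); dR² = 85
sL = 120/97 = 120/97
sR = 120/85 = 24/17
mL = -1·sL + -1·sR = -4368/1649
mR = -1·sL + -1/2·sR = -3204/1649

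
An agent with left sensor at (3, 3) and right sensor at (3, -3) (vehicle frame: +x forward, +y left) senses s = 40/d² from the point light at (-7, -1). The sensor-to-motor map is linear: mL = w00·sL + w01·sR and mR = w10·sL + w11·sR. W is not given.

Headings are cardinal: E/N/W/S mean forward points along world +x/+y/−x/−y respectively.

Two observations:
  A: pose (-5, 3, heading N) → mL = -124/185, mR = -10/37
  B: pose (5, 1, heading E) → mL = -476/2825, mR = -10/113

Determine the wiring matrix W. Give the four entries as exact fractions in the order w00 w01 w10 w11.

-1/2 -1/2 0 -1/2

obs A: pose=(-5,3,N) → sL=4/5, sR=20/37, mL=-124/185, mR=-10/37
obs B: pose=(5,1,E) → sL=4/25, sR=20/113, mL=-476/2825, mR=-10/113
sensor matrix S = [[4/5, 20/37], [4/25, 20/113]]; det S = 1152/20905
solve [mL_A; mL_B] = S·[w00; w01] and [mR_A; mR_B] = S·[w10; w11]:
  w00 = -1/2, w01 = -1/2, w10 = 0, w11 = -1/2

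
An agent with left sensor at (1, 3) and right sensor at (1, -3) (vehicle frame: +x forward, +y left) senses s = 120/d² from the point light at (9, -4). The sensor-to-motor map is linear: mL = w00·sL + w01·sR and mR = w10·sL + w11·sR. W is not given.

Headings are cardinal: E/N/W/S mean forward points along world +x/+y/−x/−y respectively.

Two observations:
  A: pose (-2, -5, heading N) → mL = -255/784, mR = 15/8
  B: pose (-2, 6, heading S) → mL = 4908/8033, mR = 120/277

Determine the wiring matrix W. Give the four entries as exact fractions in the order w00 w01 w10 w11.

1 -1/2 0 1

obs A: pose=(-2,-5,N) → sL=30/49, sR=15/8, mL=-255/784, mR=15/8
obs B: pose=(-2,6,S) → sL=24/29, sR=120/277, mL=4908/8033, mR=120/277
sensor matrix S = [[30/49, 15/8], [24/29, 120/277]]; det S = -506385/393617
solve [mL_A; mL_B] = S·[w00; w01] and [mR_A; mR_B] = S·[w10; w11]:
  w00 = 1, w01 = -1/2, w10 = 0, w11 = 1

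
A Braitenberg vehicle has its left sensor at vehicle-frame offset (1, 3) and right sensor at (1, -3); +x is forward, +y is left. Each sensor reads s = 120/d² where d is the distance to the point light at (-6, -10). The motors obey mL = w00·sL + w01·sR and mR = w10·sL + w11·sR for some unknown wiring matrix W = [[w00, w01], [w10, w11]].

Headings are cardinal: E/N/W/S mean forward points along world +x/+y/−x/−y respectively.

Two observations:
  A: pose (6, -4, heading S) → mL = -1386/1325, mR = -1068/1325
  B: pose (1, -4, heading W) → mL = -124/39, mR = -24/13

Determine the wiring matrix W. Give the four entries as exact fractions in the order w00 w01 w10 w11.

-1 -1/2 -1/2 -1/2

obs A: pose=(6,-4,S) → sL=12/25, sR=60/53, mL=-1386/1325, mR=-1068/1325
obs B: pose=(1,-4,W) → sL=8/3, sR=40/39, mL=-124/39, mR=-24/13
sensor matrix S = [[12/25, 60/53], [8/3, 40/39]]; det S = -8704/3445
solve [mL_A; mL_B] = S·[w00; w01] and [mR_A; mR_B] = S·[w10; w11]:
  w00 = -1, w01 = -1/2, w10 = -1/2, w11 = -1/2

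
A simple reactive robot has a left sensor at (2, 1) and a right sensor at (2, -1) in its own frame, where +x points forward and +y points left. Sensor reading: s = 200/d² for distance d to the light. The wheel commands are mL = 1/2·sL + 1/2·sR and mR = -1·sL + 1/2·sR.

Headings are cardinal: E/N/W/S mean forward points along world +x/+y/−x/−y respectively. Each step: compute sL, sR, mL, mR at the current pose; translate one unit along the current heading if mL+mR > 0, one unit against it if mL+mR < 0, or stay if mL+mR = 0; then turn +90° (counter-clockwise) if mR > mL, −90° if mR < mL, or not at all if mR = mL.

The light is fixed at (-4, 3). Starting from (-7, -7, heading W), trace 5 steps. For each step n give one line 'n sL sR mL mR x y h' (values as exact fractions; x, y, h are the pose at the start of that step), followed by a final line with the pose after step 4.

0 100/73 100/53 6300/3869 -1650/3869 -7 -7 W
1 200/89 200/73 16200/6497 -5700/6497 -8 -7 N
2 50/17 25/13 1075/442 -875/442 -8 -6 E
3 8/5 200/137 1048/685 -596/685 -7 -6 S
4 100/73 100/53 6300/3869 -1650/3869 -7 -7 W
final -8 -7 N

n=0: pose=(-7,-7,W); sL=100/73, sR=100/53; mL=6300/3869, mR=-1650/3869; mL+mR=4650/3869 → advance +1; mR−mL=-150/73 → turn -1·90°
n=1: pose=(-8,-7,N); sL=200/89, sR=200/73; mL=16200/6497, mR=-5700/6497; mL+mR=10500/6497 → advance +1; mR−mL=-300/89 → turn -1·90°
n=2: pose=(-8,-6,E); sL=50/17, sR=25/13; mL=1075/442, mR=-875/442; mL+mR=100/221 → advance +1; mR−mL=-75/17 → turn -1·90°
n=3: pose=(-7,-6,S); sL=8/5, sR=200/137; mL=1048/685, mR=-596/685; mL+mR=452/685 → advance +1; mR−mL=-12/5 → turn -1·90°
n=4: pose=(-7,-7,W); sL=100/73, sR=100/53; mL=6300/3869, mR=-1650/3869; mL+mR=4650/3869 → advance +1; mR−mL=-150/73 → turn -1·90°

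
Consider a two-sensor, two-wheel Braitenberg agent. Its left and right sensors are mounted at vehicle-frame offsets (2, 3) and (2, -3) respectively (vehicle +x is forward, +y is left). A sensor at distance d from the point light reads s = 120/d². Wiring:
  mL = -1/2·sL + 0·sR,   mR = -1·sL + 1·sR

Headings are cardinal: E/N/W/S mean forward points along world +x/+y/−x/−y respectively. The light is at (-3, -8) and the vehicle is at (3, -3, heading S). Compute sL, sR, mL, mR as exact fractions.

4/3 20/3 -2/3 16/3

left sensor world pos  = (6, -5); dL² = 90
right sensor world pos = (0, -5); dR² = 18
sL = 120/90 = 4/3
sR = 120/18 = 20/3
mL = -1/2·sL + 0·sR = -2/3
mR = -1·sL + 1·sR = 16/3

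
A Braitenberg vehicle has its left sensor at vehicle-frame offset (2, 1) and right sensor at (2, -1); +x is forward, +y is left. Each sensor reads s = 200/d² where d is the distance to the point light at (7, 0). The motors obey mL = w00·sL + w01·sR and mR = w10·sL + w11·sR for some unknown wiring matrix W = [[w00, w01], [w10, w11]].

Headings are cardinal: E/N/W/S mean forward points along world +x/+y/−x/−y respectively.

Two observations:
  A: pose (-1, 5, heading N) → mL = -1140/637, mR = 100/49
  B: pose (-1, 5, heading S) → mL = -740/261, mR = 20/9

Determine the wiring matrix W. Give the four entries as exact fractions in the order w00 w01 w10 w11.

obs A: pose=(-1,5,N) → sL=20/13, sR=100/49, mL=-1140/637, mR=100/49
obs B: pose=(-1,5,S) → sL=100/29, sR=20/9, mL=-740/261, mR=20/9
sensor matrix S = [[20/13, 100/49], [100/29, 20/9]]; det S = -601600/166257
solve [mL_A; mL_B] = S·[w00; w01] and [mR_A; mR_B] = S·[w10; w11]:
  w00 = -1/2, w01 = -1/2, w10 = 0, w11 = 1

-1/2 -1/2 0 1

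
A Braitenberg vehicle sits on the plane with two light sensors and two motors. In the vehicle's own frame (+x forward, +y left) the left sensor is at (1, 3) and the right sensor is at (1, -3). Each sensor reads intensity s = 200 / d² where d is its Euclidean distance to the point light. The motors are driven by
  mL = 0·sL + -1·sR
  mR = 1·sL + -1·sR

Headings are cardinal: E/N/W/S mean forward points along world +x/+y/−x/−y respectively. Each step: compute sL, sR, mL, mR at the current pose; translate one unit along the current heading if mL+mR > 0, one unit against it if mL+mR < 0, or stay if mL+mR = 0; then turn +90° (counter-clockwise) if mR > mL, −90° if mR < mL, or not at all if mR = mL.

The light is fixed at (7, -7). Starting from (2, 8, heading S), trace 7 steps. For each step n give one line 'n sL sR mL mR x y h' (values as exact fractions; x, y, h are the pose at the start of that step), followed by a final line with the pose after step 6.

0 1 10/13 -10/13 3/13 2 8 S
1 200/377 40/37 -40/37 -7680/13949 2 9 E
2 20/37 100/149 -100/149 -720/5513 1 9 N
3 200/193 200/373 -200/373 36000/71989 1 8 W
4 1 10/13 -10/13 3/13 2 8 S
5 200/377 40/37 -40/37 -7680/13949 2 9 E
6 20/37 100/149 -100/149 -720/5513 1 9 N
final 1 8 W

n=0: pose=(2,8,S); sL=1, sR=10/13; mL=-10/13, mR=3/13; mL+mR=-7/13 → advance -1; mR−mL=1 → turn +1·90°
n=1: pose=(2,9,E); sL=200/377, sR=40/37; mL=-40/37, mR=-7680/13949; mL+mR=-22760/13949 → advance -1; mR−mL=200/377 → turn +1·90°
n=2: pose=(1,9,N); sL=20/37, sR=100/149; mL=-100/149, mR=-720/5513; mL+mR=-4420/5513 → advance -1; mR−mL=20/37 → turn +1·90°
n=3: pose=(1,8,W); sL=200/193, sR=200/373; mL=-200/373, mR=36000/71989; mL+mR=-2600/71989 → advance -1; mR−mL=200/193 → turn +1·90°
n=4: pose=(2,8,S); sL=1, sR=10/13; mL=-10/13, mR=3/13; mL+mR=-7/13 → advance -1; mR−mL=1 → turn +1·90°
n=5: pose=(2,9,E); sL=200/377, sR=40/37; mL=-40/37, mR=-7680/13949; mL+mR=-22760/13949 → advance -1; mR−mL=200/377 → turn +1·90°
n=6: pose=(1,9,N); sL=20/37, sR=100/149; mL=-100/149, mR=-720/5513; mL+mR=-4420/5513 → advance -1; mR−mL=20/37 → turn +1·90°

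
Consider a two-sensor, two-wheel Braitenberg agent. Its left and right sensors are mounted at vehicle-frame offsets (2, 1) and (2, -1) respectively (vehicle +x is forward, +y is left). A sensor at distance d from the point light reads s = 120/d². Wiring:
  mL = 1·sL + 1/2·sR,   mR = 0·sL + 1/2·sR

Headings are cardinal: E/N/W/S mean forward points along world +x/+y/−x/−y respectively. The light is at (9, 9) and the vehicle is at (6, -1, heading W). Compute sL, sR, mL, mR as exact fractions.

left sensor world pos  = (4, -2); dL² = 146
right sensor world pos = (4, 0); dR² = 106
sL = 120/146 = 60/73
sR = 120/106 = 60/53
mL = 1·sL + 1/2·sR = 5370/3869
mR = 0·sL + 1/2·sR = 30/53

60/73 60/53 5370/3869 30/53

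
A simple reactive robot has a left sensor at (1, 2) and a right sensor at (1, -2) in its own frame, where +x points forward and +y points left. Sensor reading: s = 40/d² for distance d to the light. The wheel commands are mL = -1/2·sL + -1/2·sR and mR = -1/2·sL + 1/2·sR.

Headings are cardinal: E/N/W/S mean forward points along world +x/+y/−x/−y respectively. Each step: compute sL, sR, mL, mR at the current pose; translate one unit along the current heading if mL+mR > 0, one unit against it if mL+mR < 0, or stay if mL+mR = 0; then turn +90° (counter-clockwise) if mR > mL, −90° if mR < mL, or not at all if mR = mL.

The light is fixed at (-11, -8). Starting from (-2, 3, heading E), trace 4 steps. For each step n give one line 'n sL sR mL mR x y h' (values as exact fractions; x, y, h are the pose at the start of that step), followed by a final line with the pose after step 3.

n=0: pose=(-2,3,E); sL=40/269, sR=40/181; mL=-9000/48689, mR=1760/48689; mL+mR=-40/269 → advance -1; mR−mL=40/181 → turn +1·90°
n=1: pose=(-3,3,N); sL=2/9, sR=10/61; mL=-106/549, mR=-16/549; mL+mR=-2/9 → advance -1; mR−mL=10/61 → turn +1·90°
n=2: pose=(-3,2,W); sL=40/113, sR=40/193; mL=-6120/21809, mR=-1600/21809; mL+mR=-40/113 → advance -1; mR−mL=40/193 → turn +1·90°
n=3: pose=(-2,2,S); sL=20/101, sR=4/13; mL=-332/1313, mR=72/1313; mL+mR=-20/101 → advance -1; mR−mL=4/13 → turn +1·90°

0 40/269 40/181 -9000/48689 1760/48689 -2 3 E
1 2/9 10/61 -106/549 -16/549 -3 3 N
2 40/113 40/193 -6120/21809 -1600/21809 -3 2 W
3 20/101 4/13 -332/1313 72/1313 -2 2 S
final -2 3 E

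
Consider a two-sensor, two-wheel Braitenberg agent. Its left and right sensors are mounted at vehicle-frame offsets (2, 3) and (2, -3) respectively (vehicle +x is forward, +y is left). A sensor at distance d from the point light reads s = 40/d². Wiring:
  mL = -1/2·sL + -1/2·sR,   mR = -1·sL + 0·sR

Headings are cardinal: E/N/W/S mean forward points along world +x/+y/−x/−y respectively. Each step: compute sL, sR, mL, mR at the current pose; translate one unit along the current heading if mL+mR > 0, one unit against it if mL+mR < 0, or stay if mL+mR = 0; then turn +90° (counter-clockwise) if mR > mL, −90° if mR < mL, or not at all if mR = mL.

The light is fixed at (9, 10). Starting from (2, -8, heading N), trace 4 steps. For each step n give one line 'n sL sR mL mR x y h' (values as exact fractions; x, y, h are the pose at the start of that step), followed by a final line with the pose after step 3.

0 10/89 5/34 -785/6052 -10/89 2 -8 N
1 8/113 40/337 -3608/38081 -8/113 2 -9 W
2 4/45 20/261 -12/145 -4/45 3 -9 S
3 8/101 40/289 -3176/29189 -8/101 3 -8 W
final 4 -8 S

n=0: pose=(2,-8,N); sL=10/89, sR=5/34; mL=-785/6052, mR=-10/89; mL+mR=-1465/6052 → advance -1; mR−mL=105/6052 → turn +1·90°
n=1: pose=(2,-9,W); sL=8/113, sR=40/337; mL=-3608/38081, mR=-8/113; mL+mR=-6304/38081 → advance -1; mR−mL=912/38081 → turn +1·90°
n=2: pose=(3,-9,S); sL=4/45, sR=20/261; mL=-12/145, mR=-4/45; mL+mR=-224/1305 → advance -1; mR−mL=-8/1305 → turn -1·90°
n=3: pose=(3,-8,W); sL=8/101, sR=40/289; mL=-3176/29189, mR=-8/101; mL+mR=-5488/29189 → advance -1; mR−mL=864/29189 → turn +1·90°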